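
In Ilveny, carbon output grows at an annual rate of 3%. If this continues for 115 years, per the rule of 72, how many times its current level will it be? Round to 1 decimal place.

roughly 27.7 times

Doubles every ≈ 24.00 years (72/3).
115 years is 4.79 doublings; 2^4.79 ≈ 27.7×.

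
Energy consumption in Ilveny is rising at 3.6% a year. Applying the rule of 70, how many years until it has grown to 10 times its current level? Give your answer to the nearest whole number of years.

One doubling takes 70/3.6 = 19.44 years.
10× is log₂ 10 ≈ 3.32 doublings, so ≈ 3.32 × 19.44 = 65 years.

roughly 65 years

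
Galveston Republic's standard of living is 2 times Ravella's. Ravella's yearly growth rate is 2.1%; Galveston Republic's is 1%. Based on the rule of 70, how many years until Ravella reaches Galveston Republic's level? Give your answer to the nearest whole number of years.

Ravella gains on Galveston Republic at 2.1% − 1% = 1.1 points a year.
At that relative rate the gap halves every 70/1.1 ≈ 63.64 years.
A 2 times gap closes after 1 halving: 1 × 63.64 ≈ 64 years.

about 64 years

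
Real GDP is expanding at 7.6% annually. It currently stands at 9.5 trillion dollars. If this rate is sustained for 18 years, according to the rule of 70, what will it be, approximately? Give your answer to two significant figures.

It doubles every 70/7.6 ≈ 9.21 years, so 18 years is 1.95 doublings.
2^1.95 ≈ 3.86; 9.5 × 3.86 ≈ 37 trillion dollars.

approximately 37 trillion dollars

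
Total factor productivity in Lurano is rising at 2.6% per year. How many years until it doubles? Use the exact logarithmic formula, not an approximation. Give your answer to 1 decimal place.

t = ln(2) / ln(1 + 0.026) = 0.6931 / 0.025668 ≈ 27.00.

27.0 years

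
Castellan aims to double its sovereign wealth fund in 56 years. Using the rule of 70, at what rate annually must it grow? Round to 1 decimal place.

70 / 56 ≈ 1.25, so about 1.3% annually.

around 1.3% annually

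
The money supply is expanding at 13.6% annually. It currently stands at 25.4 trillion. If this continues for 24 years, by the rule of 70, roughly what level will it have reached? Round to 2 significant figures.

Doubling time ≈ 70/13.6 = 5.15 years.
24 years is 24/5.15 ≈ 4.66 doublings, a factor of 2^4.66 ≈ 25.28.
25.4 × 25.28 ≈ 640 trillion.

roughly 640 trillion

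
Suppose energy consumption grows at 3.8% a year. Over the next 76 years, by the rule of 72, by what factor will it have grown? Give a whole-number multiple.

around 16 times

72/3.8 ≈ 18.95 years per doubling.
76 years fits 4 doublings: 2^4 = 16.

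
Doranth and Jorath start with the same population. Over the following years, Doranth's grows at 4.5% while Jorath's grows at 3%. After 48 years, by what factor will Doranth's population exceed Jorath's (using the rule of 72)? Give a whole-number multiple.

Doranth pulls ahead at 1.5 pp per year, so the ratio doubles every 72/1.5 ≈ 48.00 years.
In 48 years that's 1.00 doublings: 2^1.00 ≈ 2.

around 2 times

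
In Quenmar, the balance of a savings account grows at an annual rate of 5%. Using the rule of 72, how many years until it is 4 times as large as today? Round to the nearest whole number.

29 years

Doubling time ≈ 72/5 = 14.40 years.
4 = 2^2, so 2 doublings → 29 years.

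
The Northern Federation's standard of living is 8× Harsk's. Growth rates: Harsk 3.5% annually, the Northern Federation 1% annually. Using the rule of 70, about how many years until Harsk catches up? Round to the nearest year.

approximately 84 years

Harsk gains on the Northern Federation at 3.5% − 1% = 2.5 points a year.
At that relative rate the gap halves every 70/2.5 ≈ 28.00 years.
An 8× gap closes after 3 halvings: 3 × 28.00 ≈ 84 years.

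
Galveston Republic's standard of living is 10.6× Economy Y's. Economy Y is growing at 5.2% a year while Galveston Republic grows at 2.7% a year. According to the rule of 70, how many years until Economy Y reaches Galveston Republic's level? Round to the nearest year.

The growth-rate gap is 5.2% − 2.7% = 2.5 percentage points.
So the ratio between them halves every 70/2.5 ≈ 28.00 years.
A 10.6× gap takes log₂(10.6) ≈ 3.41 halvings to close: 3.41 × 28.00 ≈ 95 years.

around 95 years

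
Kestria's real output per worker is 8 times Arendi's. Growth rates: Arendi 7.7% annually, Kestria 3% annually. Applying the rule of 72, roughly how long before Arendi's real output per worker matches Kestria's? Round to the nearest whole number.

Arendi gains on Kestria at 7.7% − 3% = 4.7 points a year.
At that relative rate the gap halves every 72/4.7 ≈ 15.32 years.
An 8 times gap closes after 3 halvings: 3 × 15.32 ≈ 46 years.

about 46 years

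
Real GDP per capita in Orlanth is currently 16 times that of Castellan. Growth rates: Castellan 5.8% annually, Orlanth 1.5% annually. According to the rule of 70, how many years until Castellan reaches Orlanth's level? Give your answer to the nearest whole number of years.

The growth-rate gap is 5.8% − 1.5% = 4.3 percentage points.
So the ratio between them halves every 70/4.3 ≈ 16.28 years.
A 16 times gap closes after 4 halvings: 4 × 16.28 ≈ 65 years.

approximately 65 years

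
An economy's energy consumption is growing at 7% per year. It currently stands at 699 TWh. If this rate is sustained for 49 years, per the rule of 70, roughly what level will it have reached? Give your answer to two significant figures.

It doubles every 70/7 ≈ 10.00 years, so 49 years is 4.90 doublings.
2^4.90 ≈ 29.86; 699 × 29.86 ≈ 21000 TWh.

roughly 21000 TWh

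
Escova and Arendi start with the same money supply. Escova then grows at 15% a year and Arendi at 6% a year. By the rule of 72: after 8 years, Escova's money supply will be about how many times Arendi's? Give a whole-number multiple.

Only the 9-point difference matters.
72/9 ≈ 8.00 years per doubling of the ratio; 8 years gives 1.00 doublings, so ≈ 2×.

around 2 times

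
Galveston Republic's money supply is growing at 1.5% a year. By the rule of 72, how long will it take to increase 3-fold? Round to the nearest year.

Doubling time ≈ 72/1.5 = 48.00 years.
3× is log₂ 3 ≈ 1.58 doublings, so ≈ 1.58 × 48.00 = 76 years.

around 76 years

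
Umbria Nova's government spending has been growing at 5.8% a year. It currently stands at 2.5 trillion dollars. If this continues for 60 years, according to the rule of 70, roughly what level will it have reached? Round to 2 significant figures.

78 trillion dollars

It doubles every 70/5.8 ≈ 12.07 years, so 60 years is 4.97 doublings.
2^4.97 ≈ 31.34; 2.5 × 31.34 ≈ 78 trillion dollars.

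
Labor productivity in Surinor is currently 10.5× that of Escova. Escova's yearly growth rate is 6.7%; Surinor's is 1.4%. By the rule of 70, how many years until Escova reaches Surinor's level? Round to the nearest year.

≈ 45 years

Escova gains on Surinor at 6.7% − 1.4% = 5.3 points a year.
At that relative rate the gap halves every 70/5.3 ≈ 13.21 years.
A 10.5× gap takes log₂(10.5) ≈ 3.39 halvings to close: 3.39 × 13.21 ≈ 45 years.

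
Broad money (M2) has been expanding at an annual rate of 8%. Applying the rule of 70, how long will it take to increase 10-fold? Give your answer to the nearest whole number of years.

roughly 29 years

One doubling takes 70/8 = 8.75 years.
10× is log₂ 10 ≈ 3.32 doublings, so ≈ 3.32 × 8.75 = 29 years.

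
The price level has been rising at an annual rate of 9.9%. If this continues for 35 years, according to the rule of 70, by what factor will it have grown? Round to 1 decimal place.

approximately 30.9 times

Doubles every ≈ 7.07 years (70/9.9).
35 years is 4.95 doublings; 2^4.95 ≈ 30.9×.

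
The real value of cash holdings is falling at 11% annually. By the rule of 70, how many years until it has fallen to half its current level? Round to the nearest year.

Falling at 11%, it halves about every 70/11 = 6.36 years.

roughly 6 years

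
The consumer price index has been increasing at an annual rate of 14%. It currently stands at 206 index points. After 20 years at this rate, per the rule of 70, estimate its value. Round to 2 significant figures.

Doubling time ≈ 70/14 = 5.00 years.
20 years is 20/5.00 ≈ 4.00 doublings, a factor of 2^4.00 ≈ 16.00.
206 × 16.00 ≈ 3300 index points.

approximately 3300 index points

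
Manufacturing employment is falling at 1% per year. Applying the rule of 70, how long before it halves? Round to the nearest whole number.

around 70 years

The rule works in reverse for decay: 70/1 ≈ 70.00 years to halve.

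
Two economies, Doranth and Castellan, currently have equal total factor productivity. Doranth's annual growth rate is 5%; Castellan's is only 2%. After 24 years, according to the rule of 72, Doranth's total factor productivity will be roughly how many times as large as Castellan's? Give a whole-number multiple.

2 times

Rate gap = 5% − 2% = 3 points.
The ratio doubles every 72/3 ≈ 24.00 years.
24/24.00 ≈ 1.00 doublings → ratio ≈ 2^1.00 ≈ 2.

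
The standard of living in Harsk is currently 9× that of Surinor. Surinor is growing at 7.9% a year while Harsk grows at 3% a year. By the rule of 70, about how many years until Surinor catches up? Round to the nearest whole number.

about 45 years

The growth-rate gap is 7.9% − 3% = 4.9 percentage points.
So the ratio between them halves every 70/4.9 ≈ 14.29 years.
A 9× gap takes log₂(9) ≈ 3.17 halvings to close: 3.17 × 14.29 ≈ 45 years.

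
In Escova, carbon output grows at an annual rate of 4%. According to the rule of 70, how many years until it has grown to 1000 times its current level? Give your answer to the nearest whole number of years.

174 years

Doubling time ≈ 70/4 = 17.50 years.
1000× is log₂ 1000 ≈ 9.97 doublings, so ≈ 9.97 × 17.50 = 174 years.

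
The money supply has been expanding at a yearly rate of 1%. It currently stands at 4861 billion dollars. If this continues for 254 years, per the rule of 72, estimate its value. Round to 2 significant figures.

Doubling time ≈ 72/1 = 72.00 years.
254 years is 254/72.00 ≈ 3.53 doublings, a factor of 2^3.53 ≈ 11.55.
4861 × 11.55 ≈ 56000 billion dollars.

approximately 56000 billion dollars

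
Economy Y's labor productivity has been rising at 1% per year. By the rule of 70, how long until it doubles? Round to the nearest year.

about 70 years

At 1%, doubling takes about 70/1 = 70.00 years.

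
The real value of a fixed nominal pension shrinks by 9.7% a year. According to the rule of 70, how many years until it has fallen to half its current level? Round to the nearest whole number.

about 7 years

Falling at 9.7%, it halves about every 70/9.7 = 7.22 years.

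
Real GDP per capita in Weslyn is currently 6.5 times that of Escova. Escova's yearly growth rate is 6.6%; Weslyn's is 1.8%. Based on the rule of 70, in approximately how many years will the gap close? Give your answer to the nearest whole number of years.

The growth-rate gap is 6.6% − 1.8% = 4.8 percentage points.
So the ratio between them halves every 70/4.8 ≈ 14.58 years.
A 6.5 times gap takes log₂(6.5) ≈ 2.70 halvings to close: 2.70 × 14.58 ≈ 39 years.

approximately 39 years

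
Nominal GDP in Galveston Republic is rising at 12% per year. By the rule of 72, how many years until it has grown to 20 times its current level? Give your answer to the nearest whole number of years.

approximately 26 years

Doubling time ≈ 72/12 = 6.00 years.
20× is log₂ 20 ≈ 4.32 doublings, so ≈ 4.32 × 6.00 = 26 years.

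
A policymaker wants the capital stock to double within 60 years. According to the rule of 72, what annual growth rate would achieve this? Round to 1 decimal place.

72 / 60 ≈ 1.20, so about 1.2% a year.

≈ 1.2% a year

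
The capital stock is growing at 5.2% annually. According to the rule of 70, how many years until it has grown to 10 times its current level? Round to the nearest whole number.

around 45 years

At 5.2% it doubles every 70/5.2 ≈ 13.46 years.
10× is log₂ 10 ≈ 3.32 doublings, so ≈ 3.32 × 13.46 = 45 years.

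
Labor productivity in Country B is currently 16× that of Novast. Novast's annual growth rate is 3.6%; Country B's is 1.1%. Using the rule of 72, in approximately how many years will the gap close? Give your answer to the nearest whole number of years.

The growth-rate gap is 3.6% − 1.1% = 2.5 percentage points.
So the ratio between them halves every 72/2.5 ≈ 28.80 years.
A 16× gap closes after 4 halvings: 4 × 28.80 ≈ 115 years.

roughly 115 years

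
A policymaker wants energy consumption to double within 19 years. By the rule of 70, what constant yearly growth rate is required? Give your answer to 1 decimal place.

70 / 19 ≈ 3.68, so about 3.7% per year.

3.7%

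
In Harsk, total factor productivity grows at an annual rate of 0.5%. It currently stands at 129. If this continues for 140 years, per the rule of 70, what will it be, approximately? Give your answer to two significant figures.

about 260

It doubles every 70/0.5 ≈ 140.00 years, so 140 years is 1.00 doublings.
2^1.00 ≈ 2.00; 129 × 2.00 ≈ 260.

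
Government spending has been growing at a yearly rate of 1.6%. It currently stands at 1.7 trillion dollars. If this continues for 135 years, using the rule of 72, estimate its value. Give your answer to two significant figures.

around 14 trillion dollars

It doubles every 72/1.6 ≈ 45.00 years, so 135 years is 3.00 doublings.
2^3.00 ≈ 8.00; 1.7 × 8.00 ≈ 14 trillion dollars.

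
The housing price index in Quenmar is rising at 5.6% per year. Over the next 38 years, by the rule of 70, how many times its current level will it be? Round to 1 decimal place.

roughly 8.2 times

Doubles every ≈ 12.50 years (70/5.6).
38 years is 3.04 doublings; 2^3.04 ≈ 8.2×.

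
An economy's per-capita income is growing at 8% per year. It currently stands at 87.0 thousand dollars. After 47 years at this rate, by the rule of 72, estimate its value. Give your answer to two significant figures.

Doubling time ≈ 72/8 = 9.00 years.
47 years is 47/9.00 ≈ 5.22 doublings, a factor of 2^5.22 ≈ 37.27.
87.0 × 37.27 ≈ 3200 thousand dollars.

roughly 3200 thousand dollars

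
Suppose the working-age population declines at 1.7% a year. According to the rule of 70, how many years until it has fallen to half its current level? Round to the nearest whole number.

around 41 years

Falling at 1.7%, it halves about every 70/1.7 = 41.18 years.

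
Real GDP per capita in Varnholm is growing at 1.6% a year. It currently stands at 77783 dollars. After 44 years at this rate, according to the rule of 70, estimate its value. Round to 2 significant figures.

It doubles every 70/1.6 ≈ 43.75 years, so 44 years is 1.01 doublings.
2^1.01 ≈ 2.01; 77783 × 2.01 ≈ 160000 dollars.

about 160000 dollars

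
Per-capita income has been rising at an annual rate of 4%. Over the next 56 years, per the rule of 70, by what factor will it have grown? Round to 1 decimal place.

Doubles every ≈ 17.50 years (70/4).
56 years is 3.20 doublings; 2^3.20 ≈ 9.2×.

around 9.2 times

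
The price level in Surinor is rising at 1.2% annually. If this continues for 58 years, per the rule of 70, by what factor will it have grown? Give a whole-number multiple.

At 1.2% one doubling takes ≈ 58.33 years; 58 years is 1 of them, so ×2.

roughly 2 times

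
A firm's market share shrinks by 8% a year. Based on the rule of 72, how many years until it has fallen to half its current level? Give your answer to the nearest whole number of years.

roughly 9 years

Halving time ≈ 72 / 8 = 9.00 → 9 years.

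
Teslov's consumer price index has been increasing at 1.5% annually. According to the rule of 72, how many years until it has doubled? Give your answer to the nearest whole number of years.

48 years

Doubling time ≈ 72 / 1.5 = 48.00 years.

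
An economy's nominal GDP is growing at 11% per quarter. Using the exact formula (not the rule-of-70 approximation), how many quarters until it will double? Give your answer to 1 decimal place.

6.6 quarters

t = ln(2) / ln(1 + 0.11) = 0.6931 / 0.104360 ≈ 6.64.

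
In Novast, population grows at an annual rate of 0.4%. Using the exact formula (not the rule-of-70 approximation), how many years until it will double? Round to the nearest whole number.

174 years

t = ln(2) / ln(1 + 0.004) = 0.6931 / 0.003992 ≈ 173.62.
≈ 174 years.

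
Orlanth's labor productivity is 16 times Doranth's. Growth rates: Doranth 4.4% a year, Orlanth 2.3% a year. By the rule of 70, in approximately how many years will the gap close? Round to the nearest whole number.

around 133 years

Doranth gains on Orlanth at 4.4% − 2.3% = 2.1 points a year.
At that relative rate the gap halves every 70/2.1 ≈ 33.33 years.
A 16 times gap closes after 4 halvings: 4 × 33.33 ≈ 133 years.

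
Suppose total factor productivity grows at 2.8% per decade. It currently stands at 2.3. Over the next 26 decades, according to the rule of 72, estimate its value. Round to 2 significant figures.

around 4.6

It doubles every 72/2.8 ≈ 25.71 decades, so 26 decades is 1.01 doublings.
2^1.01 ≈ 2.01; 2.3 × 2.01 ≈ 4.6.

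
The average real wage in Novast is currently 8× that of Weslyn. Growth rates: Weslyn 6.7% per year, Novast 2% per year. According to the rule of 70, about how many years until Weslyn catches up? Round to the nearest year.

≈ 45 years

The growth-rate gap is 6.7% − 2% = 4.7 percentage points.
So the ratio between them halves every 70/4.7 ≈ 14.89 years.
An 8× gap closes after 3 halvings: 3 × 14.89 ≈ 45 years.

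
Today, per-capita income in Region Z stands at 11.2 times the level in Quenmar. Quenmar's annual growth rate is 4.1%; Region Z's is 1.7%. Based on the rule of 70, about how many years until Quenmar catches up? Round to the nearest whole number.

The growth-rate gap is 4.1% − 1.7% = 2.4 percentage points.
So the ratio between them halves every 70/2.4 ≈ 29.17 years.
An 11.2 times gap takes log₂(11.2) ≈ 3.49 halvings to close: 3.49 × 29.17 ≈ 102 years.

around 102 years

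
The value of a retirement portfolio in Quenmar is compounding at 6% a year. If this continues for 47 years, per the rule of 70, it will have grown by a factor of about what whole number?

around 16 times

Doubling time ≈ 70/6 = 11.67 years.
47/11.67 ≈ 4 doublings, so about 2^4 = 16×.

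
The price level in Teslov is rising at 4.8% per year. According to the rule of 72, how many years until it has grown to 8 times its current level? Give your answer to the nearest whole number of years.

At 4.8% it doubles every 72/4.8 ≈ 15.00 years.
8× is 3 doublings, so 3 × 15.00 ≈ 45 years.

roughly 45 years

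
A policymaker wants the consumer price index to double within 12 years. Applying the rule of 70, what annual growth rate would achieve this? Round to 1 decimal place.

70 / 12 ≈ 5.83, so about 5.8% annually.

5.8%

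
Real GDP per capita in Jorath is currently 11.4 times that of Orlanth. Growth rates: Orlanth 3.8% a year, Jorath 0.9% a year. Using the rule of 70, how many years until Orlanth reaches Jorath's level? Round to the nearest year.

The growth-rate gap is 3.8% − 0.9% = 2.9 percentage points.
So the ratio between them halves every 70/2.9 ≈ 24.14 years.
An 11.4 times gap takes log₂(11.4) ≈ 3.51 halvings to close: 3.51 × 24.14 ≈ 85 years.

85 years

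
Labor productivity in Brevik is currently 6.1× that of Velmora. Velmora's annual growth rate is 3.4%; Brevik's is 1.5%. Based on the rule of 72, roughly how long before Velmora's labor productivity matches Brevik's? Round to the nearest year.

around 99 years

What matters is the difference: 1.9 pp.
Rule of 72 on the gap: the ratio halves every 72/1.9 ≈ 37.89 years.
A 6.1× gap takes log₂(6.1) ≈ 2.61 halvings to close: 2.61 × 37.89 ≈ 99 years.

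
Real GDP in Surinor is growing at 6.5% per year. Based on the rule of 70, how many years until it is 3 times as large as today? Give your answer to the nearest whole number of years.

One doubling takes 70/6.5 = 10.77 years.
Reaching 3× takes log₂(3) ≈ 1.58 doublings.
1.58 × 10.77 ≈ 17 years.

approximately 17 years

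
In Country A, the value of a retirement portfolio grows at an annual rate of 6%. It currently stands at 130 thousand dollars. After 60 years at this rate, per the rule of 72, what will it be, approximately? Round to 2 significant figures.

Doubling time ≈ 72/6 = 12.00 years.
60 years is 60/12.00 ≈ 5.00 doublings, a factor of 2^5.00 ≈ 32.00.
130 × 32.00 ≈ 4200 thousand dollars.

around 4200 thousand dollars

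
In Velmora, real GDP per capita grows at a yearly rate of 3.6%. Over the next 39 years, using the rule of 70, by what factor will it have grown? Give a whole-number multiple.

around 4 times

70/3.6 ≈ 19.44 years per doubling.
39 years fits 2 doublings: 2^2 = 4.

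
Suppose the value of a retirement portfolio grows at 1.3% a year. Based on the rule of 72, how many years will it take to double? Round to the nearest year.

72/1.3 ≈ 55.38, so it doubles roughly every 55 years.

approximately 55 years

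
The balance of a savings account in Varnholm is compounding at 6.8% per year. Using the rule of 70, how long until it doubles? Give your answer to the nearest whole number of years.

10 years

At 6.8%, doubling takes about 70/6.8 = 10.29 years.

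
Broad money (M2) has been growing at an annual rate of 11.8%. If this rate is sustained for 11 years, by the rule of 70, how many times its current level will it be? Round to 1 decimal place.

Doubles every ≈ 5.93 years (70/11.8).
11 years is 1.85 doublings; 2^1.85 ≈ 3.6×.

3.6 times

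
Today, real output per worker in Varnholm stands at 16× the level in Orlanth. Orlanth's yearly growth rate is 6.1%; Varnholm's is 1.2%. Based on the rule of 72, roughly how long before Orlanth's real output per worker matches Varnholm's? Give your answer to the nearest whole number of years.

about 59 years

Orlanth gains on Varnholm at 6.1% − 1.2% = 4.9 points a year.
At that relative rate the gap halves every 72/4.9 ≈ 14.69 years.
A 16× gap closes after 4 halvings: 4 × 14.69 ≈ 59 years.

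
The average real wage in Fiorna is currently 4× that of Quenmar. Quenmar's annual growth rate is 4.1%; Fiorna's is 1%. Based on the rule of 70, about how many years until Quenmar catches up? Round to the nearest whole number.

The growth-rate gap is 4.1% − 1% = 3.1 percentage points.
So the ratio between them halves every 70/3.1 ≈ 22.58 years.
A 4× gap closes after 2 halvings: 2 × 22.58 ≈ 45 years.

roughly 45 years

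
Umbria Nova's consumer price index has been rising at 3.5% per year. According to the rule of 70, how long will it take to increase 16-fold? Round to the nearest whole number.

Doubling time ≈ 70/3.5 = 20.00 years.
Getting to 16× needs 4 doublings: 4 × 20.00 ≈ 80 years.

roughly 80 years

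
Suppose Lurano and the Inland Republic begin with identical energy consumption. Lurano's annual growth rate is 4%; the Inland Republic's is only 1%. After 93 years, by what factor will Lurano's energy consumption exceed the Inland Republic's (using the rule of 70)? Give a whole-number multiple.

Only the 3-point difference matters.
70/3 ≈ 23.33 years per doubling of the ratio; 93 years gives 3.99 doublings, so ≈ 16×.

about 16 times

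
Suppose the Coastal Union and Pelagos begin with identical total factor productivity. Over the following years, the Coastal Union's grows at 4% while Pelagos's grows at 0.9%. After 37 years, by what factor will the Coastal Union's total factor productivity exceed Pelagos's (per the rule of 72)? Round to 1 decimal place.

roughly 3.0 times

Only the 3.1-point difference matters.
72/3.1 ≈ 23.23 years per doubling of the ratio; 37 years gives 1.59 doublings, so ≈ 3.0×.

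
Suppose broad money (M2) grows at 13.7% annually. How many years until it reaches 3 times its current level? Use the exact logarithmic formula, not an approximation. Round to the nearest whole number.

9 years

t = ln(3) / ln(1 + 0.137) = 1.0986 / 0.128393 ≈ 8.56.
≈ 9 years.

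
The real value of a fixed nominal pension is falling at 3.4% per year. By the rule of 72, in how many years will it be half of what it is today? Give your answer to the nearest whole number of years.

roughly 21 years

The rule works in reverse for decay: 72/3.4 ≈ 21.18 years to halve.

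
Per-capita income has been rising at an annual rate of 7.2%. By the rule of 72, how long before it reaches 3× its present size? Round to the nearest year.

Doubling time ≈ 72/7.2 = 10.00 years.
Reaching 3× takes log₂(3) ≈ 1.58 doublings.
1.58 × 10.00 ≈ 16 years.

about 16 years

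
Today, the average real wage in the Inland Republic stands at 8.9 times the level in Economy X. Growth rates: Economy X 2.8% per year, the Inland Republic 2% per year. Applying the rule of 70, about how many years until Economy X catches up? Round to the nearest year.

around 276 years

Economy X gains on the Inland Republic at 2.8% − 2% = 0.8 points a year.
At that relative rate the gap halves every 70/0.8 ≈ 87.50 years.
An 8.9 times gap takes log₂(8.9) ≈ 3.15 halvings to close: 3.15 × 87.50 ≈ 276 years.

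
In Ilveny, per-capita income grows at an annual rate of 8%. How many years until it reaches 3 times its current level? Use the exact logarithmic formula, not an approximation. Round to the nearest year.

t = ln(3) / ln(1 + 0.08) = 1.0986 / 0.076961 ≈ 14.27.
≈ 14 years.

14 years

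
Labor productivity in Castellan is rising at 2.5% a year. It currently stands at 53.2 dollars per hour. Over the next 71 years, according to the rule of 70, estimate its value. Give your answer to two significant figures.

about 310 dollars per hour

It doubles every 70/2.5 ≈ 28.00 years, so 71 years is 2.54 doublings.
2^2.54 ≈ 5.82; 53.2 × 5.82 ≈ 310 dollars per hour.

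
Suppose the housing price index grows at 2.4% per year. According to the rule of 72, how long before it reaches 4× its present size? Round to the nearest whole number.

At 2.4% it doubles every 72/2.4 ≈ 30.00 years.
4 = 2^2, so 2 doublings → 60 years.

60 years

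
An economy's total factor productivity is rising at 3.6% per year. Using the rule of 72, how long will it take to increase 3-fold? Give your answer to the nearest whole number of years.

One doubling takes 72/3.6 = 20.00 years.
3× is log₂ 3 ≈ 1.58 doublings, so ≈ 1.58 × 20.00 = 32 years.

≈ 32 years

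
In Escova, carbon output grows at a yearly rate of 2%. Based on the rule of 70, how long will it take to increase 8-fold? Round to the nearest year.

around 105 years

At 2% it doubles every 70/2 ≈ 35.00 years.
8× is 3 doublings, so 3 × 35.00 ≈ 105 years.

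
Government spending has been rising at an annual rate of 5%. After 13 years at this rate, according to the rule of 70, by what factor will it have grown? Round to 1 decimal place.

around 1.9 times

Doubles every ≈ 14.00 years (70/5).
13 years is 0.93 doublings; 2^0.93 ≈ 1.9×.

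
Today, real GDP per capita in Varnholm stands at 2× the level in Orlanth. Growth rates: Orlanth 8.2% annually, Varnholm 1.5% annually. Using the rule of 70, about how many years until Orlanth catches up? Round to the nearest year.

The growth-rate gap is 8.2% − 1.5% = 6.7 percentage points.
So the ratio between them halves every 70/6.7 ≈ 10.45 years.
A 2× gap closes after 1 halving: 1 × 10.45 ≈ 10 years.

around 10 years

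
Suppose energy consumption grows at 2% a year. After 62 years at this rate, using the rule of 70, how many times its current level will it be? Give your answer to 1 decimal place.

Doubling time ≈ 70/2 = 35.00 years.
62 years / 35.00 ≈ 1.77 doublings → factor 2^1.77 ≈ 3.4.

approximately 3.4 times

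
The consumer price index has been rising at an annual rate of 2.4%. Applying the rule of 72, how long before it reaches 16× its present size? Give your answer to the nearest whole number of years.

At 2.4% it doubles every 72/2.4 ≈ 30.00 years.
Getting to 16× needs 4 doublings: 4 × 30.00 ≈ 120 years.

≈ 120 years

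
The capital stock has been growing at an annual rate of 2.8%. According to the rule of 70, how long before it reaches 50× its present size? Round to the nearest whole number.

≈ 141 years

At 2.8% it doubles every 70/2.8 ≈ 25.00 years.
Reaching 50× takes log₂(50) ≈ 5.64 doublings.
5.64 × 25.00 ≈ 141 years.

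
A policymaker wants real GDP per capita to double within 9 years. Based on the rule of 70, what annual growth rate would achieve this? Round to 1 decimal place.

70 / 9 ≈ 7.78, so about 7.8% annually.

roughly 7.8%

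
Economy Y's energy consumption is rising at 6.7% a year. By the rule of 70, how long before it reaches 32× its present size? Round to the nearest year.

Doubling time ≈ 70/6.7 = 10.45 years.
32 = 2^5, so 5 doublings → 52 years.

roughly 52 years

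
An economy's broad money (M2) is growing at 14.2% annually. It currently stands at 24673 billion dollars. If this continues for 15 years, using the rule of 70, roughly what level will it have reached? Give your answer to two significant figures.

It doubles every 70/14.2 ≈ 4.93 years, so 15 years is 3.04 doublings.
2^3.04 ≈ 8.22; 24673 × 8.22 ≈ 200000 billion dollars.

≈ 200000 billion dollars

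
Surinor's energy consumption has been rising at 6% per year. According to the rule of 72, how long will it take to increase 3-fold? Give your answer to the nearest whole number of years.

One doubling takes 72/6 = 12.00 years.
3× is log₂ 3 ≈ 1.58 doublings, so ≈ 1.58 × 12.00 = 19 years.

approximately 19 years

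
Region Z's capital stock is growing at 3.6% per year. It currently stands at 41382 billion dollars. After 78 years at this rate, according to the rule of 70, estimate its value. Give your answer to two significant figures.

It doubles every 70/3.6 ≈ 19.44 years, so 78 years is 4.01 doublings.
2^4.01 ≈ 16.11; 41382 × 16.11 ≈ 670000 billion dollars.

approximately 670000 billion dollars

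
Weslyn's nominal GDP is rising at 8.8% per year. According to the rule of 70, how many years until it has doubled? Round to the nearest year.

At 8.8%, doubling takes about 70/8.8 = 7.95 years.

8 years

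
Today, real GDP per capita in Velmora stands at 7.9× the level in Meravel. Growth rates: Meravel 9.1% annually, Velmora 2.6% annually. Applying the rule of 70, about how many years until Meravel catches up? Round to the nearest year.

What matters is the difference: 6.5 pp.
Rule of 70 on the gap: the ratio halves every 70/6.5 ≈ 10.77 years.
A 7.9× gap takes log₂(7.9) ≈ 2.98 halvings to close: 2.98 × 10.77 ≈ 32 years.

roughly 32 years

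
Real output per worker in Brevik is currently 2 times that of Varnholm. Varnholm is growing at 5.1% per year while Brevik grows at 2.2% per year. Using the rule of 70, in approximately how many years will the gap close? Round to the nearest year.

roughly 24 years

What matters is the difference: 2.9 pp.
Rule of 70 on the gap: the ratio halves every 70/2.9 ≈ 24.14 years.
A 2 times gap closes after 1 halving: 1 × 24.14 ≈ 24 years.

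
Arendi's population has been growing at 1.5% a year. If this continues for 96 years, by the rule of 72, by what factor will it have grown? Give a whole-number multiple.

roughly 4 times

Doubling time ≈ 72/1.5 = 48.00 years.
96/48.00 ≈ 2 doublings, so about 2^2 = 4×.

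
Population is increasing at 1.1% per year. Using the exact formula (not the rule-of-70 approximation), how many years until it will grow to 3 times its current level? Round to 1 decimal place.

t = ln(3) / ln(1 + 0.011) = 1.0986 / 0.010940 ≈ 100.42.

100.4 years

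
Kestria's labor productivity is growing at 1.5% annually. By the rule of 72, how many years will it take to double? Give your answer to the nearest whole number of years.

approximately 48 years

72/1.5 ≈ 48.00, so it doubles roughly every 48 years.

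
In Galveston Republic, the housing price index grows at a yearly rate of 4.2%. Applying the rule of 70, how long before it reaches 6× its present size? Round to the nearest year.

≈ 43 years

Doubling time ≈ 70/4.2 = 16.67 years.
Reaching 6× takes log₂(6) ≈ 2.58 doublings.
2.58 × 16.67 ≈ 43 years.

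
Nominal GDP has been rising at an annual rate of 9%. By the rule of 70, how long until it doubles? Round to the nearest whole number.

At 9%, doubling takes about 70/9 = 7.78 years.

roughly 8 years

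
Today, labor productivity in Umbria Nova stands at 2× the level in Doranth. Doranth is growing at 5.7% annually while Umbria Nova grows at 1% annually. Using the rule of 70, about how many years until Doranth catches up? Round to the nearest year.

The growth-rate gap is 5.7% − 1% = 4.7 percentage points.
So the ratio between them halves every 70/4.7 ≈ 14.89 years.
A 2× gap closes after 1 halving: 1 × 14.89 ≈ 15 years.

15 years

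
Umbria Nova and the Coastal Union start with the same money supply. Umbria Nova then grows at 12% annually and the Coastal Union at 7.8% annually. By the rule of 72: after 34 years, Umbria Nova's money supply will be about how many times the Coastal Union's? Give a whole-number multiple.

≈ 4 times

Umbria Nova pulls ahead at 4.2 pp per year, so the ratio doubles every 72/4.2 ≈ 17.14 years.
In 34 years that's 1.98 doublings: 2^1.98 ≈ 4.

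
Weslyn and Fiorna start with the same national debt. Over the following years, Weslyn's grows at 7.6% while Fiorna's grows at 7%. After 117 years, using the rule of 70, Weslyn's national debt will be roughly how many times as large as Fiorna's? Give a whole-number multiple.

Weslyn pulls ahead at 0.6 pp per year, so the ratio doubles every 70/0.6 ≈ 116.67 years.
In 117 years that's 1.00 doublings: 2^1.00 ≈ 2.

2 times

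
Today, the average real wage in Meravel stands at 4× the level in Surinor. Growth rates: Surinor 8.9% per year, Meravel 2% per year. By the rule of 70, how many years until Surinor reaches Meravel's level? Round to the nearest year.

≈ 20 years

The growth-rate gap is 8.9% − 2% = 6.9 percentage points.
So the ratio between them halves every 70/6.9 ≈ 10.14 years.
A 4× gap closes after 2 halvings: 2 × 10.14 ≈ 20 years.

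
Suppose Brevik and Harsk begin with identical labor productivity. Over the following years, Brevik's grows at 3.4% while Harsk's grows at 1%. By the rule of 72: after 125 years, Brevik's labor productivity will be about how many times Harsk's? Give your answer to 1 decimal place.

about 18.0 times

Rate gap = 3.4% − 1% = 2.4 points.
The ratio doubles every 72/2.4 ≈ 30.00 years.
125/30.00 ≈ 4.17 doublings → ratio ≈ 2^4.17 ≈ 18.0.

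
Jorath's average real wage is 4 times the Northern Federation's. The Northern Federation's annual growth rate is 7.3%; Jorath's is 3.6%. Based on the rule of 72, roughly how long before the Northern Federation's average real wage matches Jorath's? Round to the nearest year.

What matters is the difference: 3.7 pp.
Rule of 72 on the gap: the ratio halves every 72/3.7 ≈ 19.46 years.
A 4 times gap closes after 2 halvings: 2 × 19.46 ≈ 39 years.

about 39 years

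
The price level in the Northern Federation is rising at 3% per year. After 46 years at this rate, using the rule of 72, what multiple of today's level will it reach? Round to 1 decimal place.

Doubles every ≈ 24.00 years (72/3).
46 years is 1.92 doublings; 2^1.92 ≈ 3.8×.

3.8 times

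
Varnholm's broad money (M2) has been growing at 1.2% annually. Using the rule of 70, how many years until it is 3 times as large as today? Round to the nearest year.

≈ 92 years

Doubling time ≈ 70/1.2 = 58.33 years.
3× is log₂ 3 ≈ 1.58 doublings, so ≈ 1.58 × 58.33 = 92 years.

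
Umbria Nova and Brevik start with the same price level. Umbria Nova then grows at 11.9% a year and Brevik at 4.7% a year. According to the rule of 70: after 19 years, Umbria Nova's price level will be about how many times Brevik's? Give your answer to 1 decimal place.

about 3.9 times

Rate gap = 11.9% − 4.7% = 7.2 points.
The ratio doubles every 70/7.2 ≈ 9.72 years.
19/9.72 ≈ 1.95 doublings → ratio ≈ 2^1.95 ≈ 3.9.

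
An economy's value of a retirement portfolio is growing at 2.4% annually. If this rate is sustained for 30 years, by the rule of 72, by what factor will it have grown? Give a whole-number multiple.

2 times

72/2.4 ≈ 30.00 years per doubling.
30 years fits 1 doubling: 2^1 = 2.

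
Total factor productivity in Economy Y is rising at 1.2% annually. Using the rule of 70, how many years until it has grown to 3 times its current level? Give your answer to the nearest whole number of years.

roughly 92 years

Doubling time ≈ 70/1.2 = 58.33 years.
3× is log₂ 3 ≈ 1.58 doublings, so ≈ 1.58 × 58.33 = 92 years.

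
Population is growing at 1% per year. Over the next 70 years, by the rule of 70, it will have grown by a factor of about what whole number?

2 times

At 1% one doubling takes ≈ 70.00 years; 70 years is 1 of them, so ×2.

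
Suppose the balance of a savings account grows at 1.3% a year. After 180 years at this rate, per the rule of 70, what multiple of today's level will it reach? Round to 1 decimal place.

about 10.1 times

Doubling time ≈ 70/1.3 = 53.85 years.
180 years / 53.85 ≈ 3.34 doublings → factor 2^3.34 ≈ 10.1.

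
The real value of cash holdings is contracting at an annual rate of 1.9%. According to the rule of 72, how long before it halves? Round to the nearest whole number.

about 38 years

Falling at 1.9%, it halves about every 72/1.9 = 37.89 years.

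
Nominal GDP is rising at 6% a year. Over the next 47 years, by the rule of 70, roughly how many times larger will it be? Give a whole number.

around 16 times

70/6 ≈ 11.67 years per doubling.
47 years fits 4 doublings: 2^4 = 16.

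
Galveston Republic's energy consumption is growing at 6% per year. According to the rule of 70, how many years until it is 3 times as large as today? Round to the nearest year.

roughly 18 years

One doubling takes 70/6 = 11.67 years.
Reaching 3× takes log₂(3) ≈ 1.58 doublings.
1.58 × 11.67 ≈ 18 years.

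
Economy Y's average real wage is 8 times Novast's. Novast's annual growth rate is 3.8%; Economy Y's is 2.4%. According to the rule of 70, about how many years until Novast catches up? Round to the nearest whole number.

150 years

The growth-rate gap is 3.8% − 2.4% = 1.4 percentage points.
So the ratio between them halves every 70/1.4 ≈ 50.00 years.
An 8 times gap closes after 3 halvings: 3 × 50.00 ≈ 150 years.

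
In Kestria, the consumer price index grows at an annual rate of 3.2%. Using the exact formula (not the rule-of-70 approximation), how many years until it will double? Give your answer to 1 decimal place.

t = ln(2) / ln(1 + 0.032) = 0.6931 / 0.031499 ≈ 22.00.

22.0 years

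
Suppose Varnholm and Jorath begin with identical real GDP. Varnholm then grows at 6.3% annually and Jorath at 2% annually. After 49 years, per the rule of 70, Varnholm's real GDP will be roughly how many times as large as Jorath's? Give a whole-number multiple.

Varnholm pulls ahead at 4.3 pp per year, so the ratio doubles every 70/4.3 ≈ 16.28 years.
In 49 years that's 3.01 doublings: 2^3.01 ≈ 8.

about 8 times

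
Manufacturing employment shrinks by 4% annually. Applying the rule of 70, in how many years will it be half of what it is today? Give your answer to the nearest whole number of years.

Halving time ≈ 70 / 4 = 17.50 → 18 years.

≈ 18 years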